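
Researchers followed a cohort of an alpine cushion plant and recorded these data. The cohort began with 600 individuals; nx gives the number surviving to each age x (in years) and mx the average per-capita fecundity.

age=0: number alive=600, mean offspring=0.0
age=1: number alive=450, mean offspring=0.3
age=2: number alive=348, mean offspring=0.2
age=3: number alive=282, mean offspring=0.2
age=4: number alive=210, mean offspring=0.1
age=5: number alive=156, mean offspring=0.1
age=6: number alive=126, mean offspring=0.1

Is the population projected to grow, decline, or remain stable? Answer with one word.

lx = nx/n0 = nx/600: 1, 0.75, 0.58, 0.47, 0.35, 0.26, 0.21
R0 = Σ lx·mx = 0 + 0.225 + 0.116 + 0.094 + 0.035 + 0.026 + 0.021 = 0.517
R0 < 1, so the population is declining.

declining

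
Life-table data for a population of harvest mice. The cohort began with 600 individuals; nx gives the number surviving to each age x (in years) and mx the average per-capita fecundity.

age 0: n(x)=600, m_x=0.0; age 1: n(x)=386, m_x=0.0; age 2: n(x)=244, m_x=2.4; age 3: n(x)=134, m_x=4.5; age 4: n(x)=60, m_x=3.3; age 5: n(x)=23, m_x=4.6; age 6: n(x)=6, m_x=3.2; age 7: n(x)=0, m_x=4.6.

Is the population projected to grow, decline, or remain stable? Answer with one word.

lx = nx/n0 = nx/600: 1, 0.64333…, 0.40667…, 0.22333…, 0.1, 0.03833…, 0.01, 0
R0 = Σ lx·mx = 0 + 0 + 0.976… + 1.005… + 0.33 + 0.176333… + 0.032 + 0 = 2.519333…
R0 > 1, so the population is growing.

growing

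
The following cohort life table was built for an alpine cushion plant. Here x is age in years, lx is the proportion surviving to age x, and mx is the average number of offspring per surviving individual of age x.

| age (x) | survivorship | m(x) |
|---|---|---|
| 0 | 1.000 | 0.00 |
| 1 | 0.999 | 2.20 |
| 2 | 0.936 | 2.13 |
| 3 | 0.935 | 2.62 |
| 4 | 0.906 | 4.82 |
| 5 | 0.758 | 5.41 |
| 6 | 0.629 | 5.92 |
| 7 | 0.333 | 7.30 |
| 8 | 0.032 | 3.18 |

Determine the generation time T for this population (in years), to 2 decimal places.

4.29

lx·mx: 0, 2.1978, 1.99368, 2.4497, 4.36692, 4.10078, 3.72368, 2.4309, 0.10176 → R0 = 21.36522
x·lx·mx: 0, 2.1978, 3.98736, 7.3491, 17.46768, 20.5039, 22.34208, 17.0163, 0.81408 → Σ = 91.6783
T = 91.6783 / 21.36522 = 4.291007… → 4.29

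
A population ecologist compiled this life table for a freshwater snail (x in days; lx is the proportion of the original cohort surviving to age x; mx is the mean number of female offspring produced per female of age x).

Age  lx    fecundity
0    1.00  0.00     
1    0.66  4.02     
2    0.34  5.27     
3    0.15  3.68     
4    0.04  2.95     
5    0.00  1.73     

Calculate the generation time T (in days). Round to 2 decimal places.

lx·mx: 0, 2.6532, 1.7918, 0.552, 0.118, 0 → R0 = 5.115
x·lx·mx: 0, 2.6532, 3.5836, 1.656, 0.472, 0 → Σ = 8.3648
T = 8.3648 / 5.115 = 1.635347… → 1.64

1.64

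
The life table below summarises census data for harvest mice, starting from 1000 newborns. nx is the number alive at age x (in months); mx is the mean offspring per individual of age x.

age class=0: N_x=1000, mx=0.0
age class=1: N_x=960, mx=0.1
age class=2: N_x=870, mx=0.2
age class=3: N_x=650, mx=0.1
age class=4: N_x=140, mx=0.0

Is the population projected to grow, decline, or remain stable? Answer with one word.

lx = nx/n0 = nx/1000: 1, 0.96, 0.87, 0.65, 0.14
R0 = Σ lx·mx = 0 + 0.096 + 0.174 + 0.065 + 0 = 0.335
R0 < 1, so the population is declining.

declining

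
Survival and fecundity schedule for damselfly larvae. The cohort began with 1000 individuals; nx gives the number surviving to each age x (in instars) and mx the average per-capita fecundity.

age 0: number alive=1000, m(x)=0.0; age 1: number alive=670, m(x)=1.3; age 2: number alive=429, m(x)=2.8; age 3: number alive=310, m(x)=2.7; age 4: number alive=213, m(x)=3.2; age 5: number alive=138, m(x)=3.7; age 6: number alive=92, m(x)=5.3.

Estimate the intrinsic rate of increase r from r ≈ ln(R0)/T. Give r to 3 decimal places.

0.500

lx = nx/n0 = nx/1000: 1, 0.67, 0.429, 0.31, 0.213, 0.138, 0.092
R0 = Σ lx·mx = 0 + 0.871 + 1.2012 + 0.837 + 0.6816 + 0.5106 + 0.4876 = 4.589
Σ x·lx·mx = 13.9894; T = 13.9894/4.589 = 3.04846…
r ≈ ln(R0)/T = ln(4.589)/3.04846… = 0.49981… → 0.500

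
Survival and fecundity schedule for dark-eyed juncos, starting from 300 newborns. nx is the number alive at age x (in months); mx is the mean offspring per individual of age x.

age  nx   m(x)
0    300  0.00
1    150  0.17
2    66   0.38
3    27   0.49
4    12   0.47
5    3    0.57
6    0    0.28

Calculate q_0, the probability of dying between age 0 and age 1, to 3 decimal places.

0.500

lx = nx/n0 = nx/300: 1, 0.5, 0.22, 0.09, 0.04, 0.01, 0
q_0 = (l_0 − l_1) / l_0 = (1 − 0.5) / 1
     = 0.5 / 1 = 0.5 → 0.500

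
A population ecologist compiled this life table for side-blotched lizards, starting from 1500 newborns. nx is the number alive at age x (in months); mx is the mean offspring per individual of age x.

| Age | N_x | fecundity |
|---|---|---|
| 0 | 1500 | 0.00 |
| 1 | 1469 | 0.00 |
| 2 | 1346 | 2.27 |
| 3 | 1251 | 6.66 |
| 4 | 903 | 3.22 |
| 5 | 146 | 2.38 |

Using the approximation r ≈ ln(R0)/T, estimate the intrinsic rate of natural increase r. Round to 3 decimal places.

0.750

lx = nx/n0 = nx/1500: 1, 0.97933…, 0.89733…, 0.834, 0.602, 0.09733…
R0 = Σ lx·mx = 0 + 0 + 2.03695… + 5.55444 + 1.93844 + 0.23165… = 9.76148…
Σ x·lx·mx = 29.64924…; T = 29.64924…/9.76148… = 3.03737…
r ≈ ln(R0)/T = ln(9.76148…)/3.03737… = 0.75014… → 0.750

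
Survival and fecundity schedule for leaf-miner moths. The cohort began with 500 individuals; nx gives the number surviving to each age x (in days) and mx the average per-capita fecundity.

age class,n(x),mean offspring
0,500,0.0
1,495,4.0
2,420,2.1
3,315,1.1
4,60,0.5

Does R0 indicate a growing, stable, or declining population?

growing

lx = nx/n0 = nx/500: 1, 0.99, 0.84, 0.63, 0.12
R0 = Σ lx·mx = 0 + 3.96 + 1.764 + 0.693 + 0.06 = 6.477
R0 > 1, so the population is growing.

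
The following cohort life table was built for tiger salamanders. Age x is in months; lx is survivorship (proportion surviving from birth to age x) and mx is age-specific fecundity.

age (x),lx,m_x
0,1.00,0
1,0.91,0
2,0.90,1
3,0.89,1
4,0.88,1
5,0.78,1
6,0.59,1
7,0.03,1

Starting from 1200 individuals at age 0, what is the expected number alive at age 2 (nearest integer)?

Expected survivors = N0 · l_2 = 1200 × 0.90 = 1080 → 1080

1080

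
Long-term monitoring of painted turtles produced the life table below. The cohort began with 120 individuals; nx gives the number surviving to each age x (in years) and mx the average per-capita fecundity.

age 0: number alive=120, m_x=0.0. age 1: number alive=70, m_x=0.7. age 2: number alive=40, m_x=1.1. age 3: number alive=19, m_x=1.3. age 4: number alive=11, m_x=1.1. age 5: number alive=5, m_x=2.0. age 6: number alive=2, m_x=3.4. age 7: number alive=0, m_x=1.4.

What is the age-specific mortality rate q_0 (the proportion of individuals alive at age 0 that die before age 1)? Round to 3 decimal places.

lx = nx/n0 = nx/120: 1, 0.58333…, 0.33333…, 0.15833…, 0.09167…, 0.04167…, 0.01667…, 0
q_0 = (l_0 − l_1) / l_0 = (1 − 0.583333…) / 1
     = 0.416667… / 1 = 0.416667… → 0.417

0.417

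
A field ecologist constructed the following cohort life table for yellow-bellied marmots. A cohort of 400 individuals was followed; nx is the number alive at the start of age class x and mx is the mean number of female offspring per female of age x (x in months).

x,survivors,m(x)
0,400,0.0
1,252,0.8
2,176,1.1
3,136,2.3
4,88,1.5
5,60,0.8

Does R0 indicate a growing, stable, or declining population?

growing

lx = nx/n0 = nx/400: 1, 0.63, 0.44, 0.34, 0.22, 0.15
R0 = Σ lx·mx = 0 + 0.504 + 0.484 + 0.782 + 0.33 + 0.12 = 2.22
R0 > 1, so the population is growing.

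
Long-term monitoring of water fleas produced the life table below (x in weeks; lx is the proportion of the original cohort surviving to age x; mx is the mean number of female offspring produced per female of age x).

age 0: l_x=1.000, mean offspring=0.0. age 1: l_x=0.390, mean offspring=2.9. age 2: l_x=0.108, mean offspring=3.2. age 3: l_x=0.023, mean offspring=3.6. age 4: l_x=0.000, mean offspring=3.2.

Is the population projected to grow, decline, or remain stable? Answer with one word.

R0 = Σ lx·mx = 0 + 1.131 + 0.3456 + 0.0828 + 0 = 1.5594
R0 > 1, so the population is growing.

growing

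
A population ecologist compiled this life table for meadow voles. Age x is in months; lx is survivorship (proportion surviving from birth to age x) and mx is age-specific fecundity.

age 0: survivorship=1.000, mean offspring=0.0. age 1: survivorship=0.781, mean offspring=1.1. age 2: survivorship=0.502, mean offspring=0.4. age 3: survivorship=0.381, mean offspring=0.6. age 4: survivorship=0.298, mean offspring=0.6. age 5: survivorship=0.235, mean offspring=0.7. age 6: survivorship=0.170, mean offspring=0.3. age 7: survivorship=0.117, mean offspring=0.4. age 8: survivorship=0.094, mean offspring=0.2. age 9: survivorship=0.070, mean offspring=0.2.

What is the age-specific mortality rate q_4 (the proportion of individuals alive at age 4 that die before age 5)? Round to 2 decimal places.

0.21

q_4 = (l_4 − l_5) / l_4 = (0.298 − 0.235) / 0.298
     = 0.063 / 0.298 = 0.211409… → 0.21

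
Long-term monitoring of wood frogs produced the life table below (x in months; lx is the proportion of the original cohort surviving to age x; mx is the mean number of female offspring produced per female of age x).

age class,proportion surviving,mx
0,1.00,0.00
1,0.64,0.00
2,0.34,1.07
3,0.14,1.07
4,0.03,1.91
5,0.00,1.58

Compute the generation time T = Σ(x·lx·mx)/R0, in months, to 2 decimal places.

2.46

lx·mx: 0, 0, 0.3638, 0.1498, 0.0573, 0 → R0 = 0.5709
x·lx·mx: 0, 0, 0.7276, 0.4494, 0.2292, 0 → Σ = 1.4062
T = 1.4062 / 0.5709 = 2.463128… → 2.46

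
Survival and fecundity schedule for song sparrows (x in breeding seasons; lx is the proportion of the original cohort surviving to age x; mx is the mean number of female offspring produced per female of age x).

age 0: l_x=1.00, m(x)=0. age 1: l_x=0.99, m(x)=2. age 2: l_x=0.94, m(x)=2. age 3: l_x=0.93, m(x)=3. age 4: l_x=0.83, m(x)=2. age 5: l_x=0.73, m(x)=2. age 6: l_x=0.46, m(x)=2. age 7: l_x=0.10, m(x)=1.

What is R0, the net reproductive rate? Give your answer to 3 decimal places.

10.790

lx·mx by age: 0, 1.98, 1.88, 2.79, 1.66, 1.46, 0.92, 0.1
R0 = Σ lx·mx = 10.79 → 10.790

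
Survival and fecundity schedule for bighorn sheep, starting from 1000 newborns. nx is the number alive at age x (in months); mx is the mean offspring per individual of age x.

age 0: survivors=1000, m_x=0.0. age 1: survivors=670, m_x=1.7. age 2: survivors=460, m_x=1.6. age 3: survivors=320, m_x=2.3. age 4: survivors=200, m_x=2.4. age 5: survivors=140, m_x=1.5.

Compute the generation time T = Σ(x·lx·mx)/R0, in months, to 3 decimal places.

lx = nx/n0 = nx/1000: 1, 0.67, 0.46, 0.32, 0.2, 0.14
lx·mx: 0, 1.139, 0.736, 0.736, 0.48, 0.21 → R0 = 3.301
x·lx·mx: 0, 1.139, 1.472, 2.208, 1.92, 1.05 → Σ = 7.789
T = 7.789 / 3.301 = 2.359588… → 2.360

2.360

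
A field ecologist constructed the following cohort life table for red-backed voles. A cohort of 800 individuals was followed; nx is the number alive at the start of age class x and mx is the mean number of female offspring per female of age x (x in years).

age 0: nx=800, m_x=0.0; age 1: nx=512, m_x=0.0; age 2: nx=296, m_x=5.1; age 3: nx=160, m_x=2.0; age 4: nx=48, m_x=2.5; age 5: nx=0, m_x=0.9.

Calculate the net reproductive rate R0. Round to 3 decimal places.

lx = nx/n0 = nx/800: 1, 0.64, 0.37, 0.2, 0.06, 0
lx·mx by age: 0, 0, 1.887, 0.4, 0.15, 0
R0 = Σ lx·mx = 2.437 → 2.437

2.437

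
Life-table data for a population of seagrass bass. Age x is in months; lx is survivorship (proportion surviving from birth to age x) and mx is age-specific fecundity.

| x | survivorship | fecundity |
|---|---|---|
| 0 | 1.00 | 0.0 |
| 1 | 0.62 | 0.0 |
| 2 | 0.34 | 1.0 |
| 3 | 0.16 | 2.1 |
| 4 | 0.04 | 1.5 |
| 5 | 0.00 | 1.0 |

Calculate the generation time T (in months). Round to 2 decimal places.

2.62

lx·mx: 0, 0, 0.34, 0.336, 0.06, 0 → R0 = 0.736
x·lx·mx: 0, 0, 0.68, 1.008, 0.24, 0 → Σ = 1.928
T = 1.928 / 0.736 = 2.619565… → 2.62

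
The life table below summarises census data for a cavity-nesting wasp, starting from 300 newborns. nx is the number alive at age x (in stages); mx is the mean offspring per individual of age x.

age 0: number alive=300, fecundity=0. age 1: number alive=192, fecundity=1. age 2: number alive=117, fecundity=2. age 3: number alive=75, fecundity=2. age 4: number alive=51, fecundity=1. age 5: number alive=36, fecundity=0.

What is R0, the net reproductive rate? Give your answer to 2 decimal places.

lx = nx/n0 = nx/300: 1, 0.64, 0.39, 0.25, 0.17, 0.12
lx·mx by age: 0, 0.64, 0.78, 0.5, 0.17, 0
R0 = Σ lx·mx = 2.09 → 2.09

2.09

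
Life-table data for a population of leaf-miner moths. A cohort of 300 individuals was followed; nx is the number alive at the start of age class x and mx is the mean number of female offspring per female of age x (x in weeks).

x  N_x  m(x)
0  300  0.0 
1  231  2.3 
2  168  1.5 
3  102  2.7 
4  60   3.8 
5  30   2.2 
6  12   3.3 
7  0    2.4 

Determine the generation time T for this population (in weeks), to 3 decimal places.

2.400

lx = nx/n0 = nx/300: 1, 0.77, 0.56, 0.34, 0.2, 0.1, 0.04, 0
lx·mx: 0, 1.771, 0.84, 0.918, 0.76, 0.22, 0.132, 0 → R0 = 4.641
x·lx·mx: 0, 1.771, 1.68, 2.754, 3.04, 1.1, 0.792, 0 → Σ = 11.137
T = 11.137 / 4.641 = 2.399698… → 2.400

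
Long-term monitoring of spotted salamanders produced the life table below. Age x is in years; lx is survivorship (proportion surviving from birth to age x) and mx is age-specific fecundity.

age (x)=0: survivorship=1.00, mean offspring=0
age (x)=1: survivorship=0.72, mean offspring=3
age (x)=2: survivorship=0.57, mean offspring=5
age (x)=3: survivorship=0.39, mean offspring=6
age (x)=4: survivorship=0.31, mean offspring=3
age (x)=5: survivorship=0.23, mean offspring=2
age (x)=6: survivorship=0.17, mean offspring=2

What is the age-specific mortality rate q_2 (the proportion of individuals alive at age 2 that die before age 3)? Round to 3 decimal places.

0.316

q_2 = (l_2 − l_3) / l_2 = (0.57 − 0.39) / 0.57
     = 0.18 / 0.57 = 0.315789… → 0.316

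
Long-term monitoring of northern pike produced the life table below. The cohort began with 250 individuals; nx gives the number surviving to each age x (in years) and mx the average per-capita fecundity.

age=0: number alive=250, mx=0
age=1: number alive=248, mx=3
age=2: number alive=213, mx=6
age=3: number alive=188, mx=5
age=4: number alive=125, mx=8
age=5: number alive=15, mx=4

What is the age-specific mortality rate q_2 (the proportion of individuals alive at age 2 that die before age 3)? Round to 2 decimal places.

lx = nx/n0 = nx/250: 1, 0.992, 0.852, 0.752, 0.5, 0.06
q_2 = (l_2 − l_3) / l_2 = (0.852 − 0.752) / 0.852
     = 0.1 / 0.852 = 0.117371… → 0.12

0.12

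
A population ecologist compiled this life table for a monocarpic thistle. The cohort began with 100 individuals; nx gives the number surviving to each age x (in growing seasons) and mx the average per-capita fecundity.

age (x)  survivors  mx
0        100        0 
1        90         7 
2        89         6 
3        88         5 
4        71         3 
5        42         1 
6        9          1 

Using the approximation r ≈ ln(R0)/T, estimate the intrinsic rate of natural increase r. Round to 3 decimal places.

lx = nx/n0 = nx/100: 1, 0.9, 0.89, 0.88, 0.71, 0.42, 0.09
R0 = Σ lx·mx = 0 + 6.3 + 5.34 + 4.4 + 2.13 + 0.42 + 0.09 = 18.68
Σ x·lx·mx = 41.34; T = 41.34/18.68 = 2.21306…
r ≈ ln(R0)/T = ln(18.68)/2.21306… = 1.32281… → 1.323

1.323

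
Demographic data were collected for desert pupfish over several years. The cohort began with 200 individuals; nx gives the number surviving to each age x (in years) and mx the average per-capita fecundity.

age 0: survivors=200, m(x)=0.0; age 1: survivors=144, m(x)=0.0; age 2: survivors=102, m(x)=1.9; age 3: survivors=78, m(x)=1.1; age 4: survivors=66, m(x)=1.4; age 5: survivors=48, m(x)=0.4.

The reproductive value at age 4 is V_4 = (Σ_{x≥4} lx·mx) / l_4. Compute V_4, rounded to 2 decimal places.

1.69

lx = nx/n0 = nx/200: 1, 0.72, 0.51, 0.39, 0.33, 0.24
lx·mx for x ≥ 4: 0.462, 0.096 → sum = 0.558
V_4 = 0.558 / l_4 = 0.558 / 0.33 = 1.690909… → 1.69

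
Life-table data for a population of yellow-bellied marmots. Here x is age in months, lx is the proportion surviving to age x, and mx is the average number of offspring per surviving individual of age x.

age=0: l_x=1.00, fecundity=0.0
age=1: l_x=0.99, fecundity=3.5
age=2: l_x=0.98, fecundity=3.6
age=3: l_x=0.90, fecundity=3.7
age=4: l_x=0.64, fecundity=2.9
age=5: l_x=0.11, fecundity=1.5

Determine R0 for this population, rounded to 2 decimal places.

lx·mx by age: 0, 3.465, 3.528, 3.33, 1.856, 0.165
R0 = Σ lx·mx = 12.344 → 12.34

12.34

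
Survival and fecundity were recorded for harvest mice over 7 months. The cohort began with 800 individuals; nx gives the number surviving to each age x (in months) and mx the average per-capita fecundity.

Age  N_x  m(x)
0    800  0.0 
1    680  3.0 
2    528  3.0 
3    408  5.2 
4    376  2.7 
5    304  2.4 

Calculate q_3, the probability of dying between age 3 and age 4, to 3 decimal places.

lx = nx/n0 = nx/800: 1, 0.85, 0.66, 0.51, 0.47, 0.38
q_3 = (l_3 − l_4) / l_3 = (0.51 − 0.47) / 0.51
     = 0.04 / 0.51 = 0.078431… → 0.078

0.078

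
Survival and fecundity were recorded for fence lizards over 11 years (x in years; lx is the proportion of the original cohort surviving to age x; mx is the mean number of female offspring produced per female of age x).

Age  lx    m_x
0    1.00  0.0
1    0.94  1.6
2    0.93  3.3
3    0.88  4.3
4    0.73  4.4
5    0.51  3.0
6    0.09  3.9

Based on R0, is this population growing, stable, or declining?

growing

R0 = Σ lx·mx = 0 + 1.504 + 3.069 + 3.784 + 3.212 + 1.53 + 0.351 = 13.45
R0 > 1, so the population is growing.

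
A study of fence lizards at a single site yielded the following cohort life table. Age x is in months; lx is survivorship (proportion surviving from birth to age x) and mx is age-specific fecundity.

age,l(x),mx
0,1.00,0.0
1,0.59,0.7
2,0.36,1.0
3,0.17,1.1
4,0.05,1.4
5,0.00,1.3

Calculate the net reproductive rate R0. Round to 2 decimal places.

1.03

lx·mx by age: 0, 0.413, 0.36, 0.187, 0.07, 0
R0 = Σ lx·mx = 1.03 → 1.03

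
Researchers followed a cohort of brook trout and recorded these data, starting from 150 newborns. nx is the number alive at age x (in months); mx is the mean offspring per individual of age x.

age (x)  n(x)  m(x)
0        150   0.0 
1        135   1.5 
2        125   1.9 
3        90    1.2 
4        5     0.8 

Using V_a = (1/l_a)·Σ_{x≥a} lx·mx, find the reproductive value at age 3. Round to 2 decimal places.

lx = nx/n0 = nx/150: 1, 0.9, 0.83333…, 0.6, 0.03333…
lx·mx for x ≥ 3: 0.72, 0.026667… → sum = 0.746667…
V_3 = 0.746667… / l_3 = 0.746667… / 0.6 = 1.244444… → 1.24

1.24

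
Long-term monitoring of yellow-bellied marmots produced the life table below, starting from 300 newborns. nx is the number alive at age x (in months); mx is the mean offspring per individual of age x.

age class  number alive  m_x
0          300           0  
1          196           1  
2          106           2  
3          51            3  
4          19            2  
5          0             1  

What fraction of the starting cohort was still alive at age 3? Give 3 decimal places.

0.170

l_3 = n_3/n_0 = 51/300 = 0.17 → 0.170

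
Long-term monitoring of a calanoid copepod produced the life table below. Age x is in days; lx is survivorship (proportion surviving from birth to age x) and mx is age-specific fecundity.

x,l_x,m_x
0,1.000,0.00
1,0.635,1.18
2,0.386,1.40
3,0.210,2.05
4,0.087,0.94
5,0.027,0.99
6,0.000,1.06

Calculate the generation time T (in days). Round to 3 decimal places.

1.959

lx·mx: 0, 0.7493, 0.5404, 0.4305, 0.08178, 0.02673, 0 → R0 = 1.82871
x·lx·mx: 0, 0.7493, 1.0808, 1.2915, 0.32712, 0.13365, 0 → Σ = 3.58237
T = 3.58237 / 1.82871 = 1.95896… → 1.959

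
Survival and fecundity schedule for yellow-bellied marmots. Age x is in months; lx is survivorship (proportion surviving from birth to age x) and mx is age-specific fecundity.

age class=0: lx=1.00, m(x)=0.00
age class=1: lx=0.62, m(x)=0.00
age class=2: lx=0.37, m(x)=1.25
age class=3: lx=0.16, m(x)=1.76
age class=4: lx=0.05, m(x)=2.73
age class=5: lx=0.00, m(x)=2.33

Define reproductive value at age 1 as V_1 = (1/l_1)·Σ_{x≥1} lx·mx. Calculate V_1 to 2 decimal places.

lx·mx for x ≥ 1: 0, 0.4625, 0.2816, 0.1365, 0 → sum = 0.8806
V_1 = 0.8806 / l_1 = 0.8806 / 0.62 = 1.420323… → 1.42

1.42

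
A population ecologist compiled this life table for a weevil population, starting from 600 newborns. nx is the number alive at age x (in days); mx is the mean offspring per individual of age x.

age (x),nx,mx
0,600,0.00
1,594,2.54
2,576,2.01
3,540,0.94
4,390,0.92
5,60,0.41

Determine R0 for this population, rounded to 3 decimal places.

5.929

lx = nx/n0 = nx/600: 1, 0.99, 0.96, 0.9, 0.65, 0.1
lx·mx by age: 0, 2.5146, 1.9296, 0.846, 0.598, 0.041
R0 = Σ lx·mx = 5.9292 → 5.929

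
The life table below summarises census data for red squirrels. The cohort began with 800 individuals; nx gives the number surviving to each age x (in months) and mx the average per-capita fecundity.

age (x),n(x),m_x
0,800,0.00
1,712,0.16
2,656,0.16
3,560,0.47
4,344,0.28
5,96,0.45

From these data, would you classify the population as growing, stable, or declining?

lx = nx/n0 = nx/800: 1, 0.89, 0.82, 0.7, 0.43, 0.12
R0 = Σ lx·mx = 0 + 0.1424 + 0.1312 + 0.329 + 0.1204 + 0.054 = 0.777
R0 < 1, so the population is declining.

declining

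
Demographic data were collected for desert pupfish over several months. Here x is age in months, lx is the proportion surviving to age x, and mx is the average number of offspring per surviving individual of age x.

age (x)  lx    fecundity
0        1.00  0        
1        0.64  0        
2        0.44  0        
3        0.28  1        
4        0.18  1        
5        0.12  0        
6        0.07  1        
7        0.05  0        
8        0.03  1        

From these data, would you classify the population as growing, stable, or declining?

declining

R0 = Σ lx·mx = 0 + 0 + 0 + 0.28 + 0.18 + 0 + 0.07 + 0 + 0.03 = 0.56
R0 < 1, so the population is declining.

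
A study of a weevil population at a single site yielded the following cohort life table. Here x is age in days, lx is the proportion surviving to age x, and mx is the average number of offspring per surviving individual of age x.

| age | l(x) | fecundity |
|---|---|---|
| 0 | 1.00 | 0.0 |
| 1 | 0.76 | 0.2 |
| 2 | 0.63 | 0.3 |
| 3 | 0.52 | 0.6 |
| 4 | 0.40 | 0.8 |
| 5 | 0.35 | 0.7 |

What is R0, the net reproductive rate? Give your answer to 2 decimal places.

lx·mx by age: 0, 0.152, 0.189, 0.312, 0.32, 0.245
R0 = Σ lx·mx = 1.218 → 1.22

1.22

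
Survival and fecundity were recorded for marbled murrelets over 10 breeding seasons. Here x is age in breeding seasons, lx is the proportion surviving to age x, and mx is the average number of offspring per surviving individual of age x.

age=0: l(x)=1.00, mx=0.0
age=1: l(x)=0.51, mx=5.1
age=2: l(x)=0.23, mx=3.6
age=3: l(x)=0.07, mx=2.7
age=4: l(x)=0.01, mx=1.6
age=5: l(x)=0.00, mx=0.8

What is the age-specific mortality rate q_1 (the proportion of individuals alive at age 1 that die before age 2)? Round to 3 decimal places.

q_1 = (l_1 − l_2) / l_1 = (0.51 − 0.23) / 0.51
     = 0.28 / 0.51 = 0.54902… → 0.549

0.549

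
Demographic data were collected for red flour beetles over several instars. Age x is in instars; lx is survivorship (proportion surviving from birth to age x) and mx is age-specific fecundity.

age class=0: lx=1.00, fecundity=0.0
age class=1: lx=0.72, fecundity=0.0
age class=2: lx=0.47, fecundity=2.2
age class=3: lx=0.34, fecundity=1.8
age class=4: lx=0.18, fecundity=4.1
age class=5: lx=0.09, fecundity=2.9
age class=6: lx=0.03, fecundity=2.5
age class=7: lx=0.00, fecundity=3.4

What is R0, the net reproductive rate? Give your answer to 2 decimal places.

2.72

lx·mx by age: 0, 0, 1.034, 0.612, 0.738, 0.261, 0.075, 0
R0 = Σ lx·mx = 2.72 → 2.72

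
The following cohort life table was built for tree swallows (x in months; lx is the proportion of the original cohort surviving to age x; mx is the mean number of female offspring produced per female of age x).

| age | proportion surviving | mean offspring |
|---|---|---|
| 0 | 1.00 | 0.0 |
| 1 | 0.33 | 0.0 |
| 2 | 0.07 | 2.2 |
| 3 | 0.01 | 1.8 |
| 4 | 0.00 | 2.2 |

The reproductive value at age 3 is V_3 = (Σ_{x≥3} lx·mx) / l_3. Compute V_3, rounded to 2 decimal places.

1.80

lx·mx for x ≥ 3: 0.018, 0 → sum = 0.018
V_3 = 0.018 / l_3 = 0.018 / 0.01 = 1.8 → 1.80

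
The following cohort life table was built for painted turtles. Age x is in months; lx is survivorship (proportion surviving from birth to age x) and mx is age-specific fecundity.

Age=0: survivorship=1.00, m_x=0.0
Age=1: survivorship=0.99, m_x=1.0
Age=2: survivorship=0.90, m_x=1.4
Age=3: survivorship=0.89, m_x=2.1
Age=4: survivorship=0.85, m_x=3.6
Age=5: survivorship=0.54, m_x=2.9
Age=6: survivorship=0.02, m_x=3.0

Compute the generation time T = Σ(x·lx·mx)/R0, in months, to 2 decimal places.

lx·mx: 0, 0.99, 1.26, 1.869, 3.06, 1.566, 0.06 → R0 = 8.805
x·lx·mx: 0, 0.99, 2.52, 5.607, 12.24, 7.83, 0.36 → Σ = 29.547
T = 29.547 / 8.805 = 3.355707… → 3.36

3.36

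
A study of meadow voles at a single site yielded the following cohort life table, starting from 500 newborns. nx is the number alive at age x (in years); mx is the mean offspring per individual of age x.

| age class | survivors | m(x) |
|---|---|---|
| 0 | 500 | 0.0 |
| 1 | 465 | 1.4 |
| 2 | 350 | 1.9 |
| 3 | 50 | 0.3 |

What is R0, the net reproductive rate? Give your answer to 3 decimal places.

2.662

lx = nx/n0 = nx/500: 1, 0.93, 0.7, 0.1
lx·mx by age: 0, 1.302, 1.33, 0.03
R0 = Σ lx·mx = 2.662 → 2.662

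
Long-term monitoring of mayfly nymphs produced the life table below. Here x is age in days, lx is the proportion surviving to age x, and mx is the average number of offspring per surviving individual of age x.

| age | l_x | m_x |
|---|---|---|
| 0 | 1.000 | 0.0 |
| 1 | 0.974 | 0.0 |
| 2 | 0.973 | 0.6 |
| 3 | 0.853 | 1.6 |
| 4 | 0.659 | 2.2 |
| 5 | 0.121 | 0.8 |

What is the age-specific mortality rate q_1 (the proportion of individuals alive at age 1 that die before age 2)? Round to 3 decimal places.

q_1 = (l_1 − l_2) / l_1 = (0.974 − 0.973) / 0.974
     = 0.001 / 0.974 = 0.001027… → 0.001

0.001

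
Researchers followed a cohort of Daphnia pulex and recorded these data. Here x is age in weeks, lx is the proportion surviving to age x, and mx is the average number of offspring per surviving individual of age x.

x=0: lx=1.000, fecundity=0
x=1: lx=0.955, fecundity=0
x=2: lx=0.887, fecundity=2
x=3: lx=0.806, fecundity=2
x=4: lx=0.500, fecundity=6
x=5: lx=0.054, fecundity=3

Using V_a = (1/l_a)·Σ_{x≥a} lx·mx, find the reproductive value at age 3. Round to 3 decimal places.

5.923

lx·mx for x ≥ 3: 1.612, 3, 0.162 → sum = 4.774
V_3 = 4.774 / l_3 = 4.774 / 0.806 = 5.923077… → 5.923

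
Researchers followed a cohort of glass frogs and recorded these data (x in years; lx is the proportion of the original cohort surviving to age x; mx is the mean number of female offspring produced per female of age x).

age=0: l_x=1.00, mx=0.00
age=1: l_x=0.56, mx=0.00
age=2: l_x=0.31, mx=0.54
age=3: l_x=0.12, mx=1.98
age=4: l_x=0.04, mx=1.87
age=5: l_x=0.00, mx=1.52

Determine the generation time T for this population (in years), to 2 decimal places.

2.81

lx·mx: 0, 0, 0.1674, 0.2376, 0.0748, 0 → R0 = 0.4798
x·lx·mx: 0, 0, 0.3348, 0.7128, 0.2992, 0 → Σ = 1.3468
T = 1.3468 / 0.4798 = 2.807003… → 2.81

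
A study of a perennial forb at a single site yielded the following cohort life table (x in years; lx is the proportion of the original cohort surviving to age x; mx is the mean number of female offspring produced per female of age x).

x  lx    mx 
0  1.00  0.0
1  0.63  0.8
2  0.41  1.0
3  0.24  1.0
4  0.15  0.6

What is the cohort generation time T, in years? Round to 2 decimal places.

1.93

lx·mx: 0, 0.504, 0.41, 0.24, 0.09 → R0 = 1.244
x·lx·mx: 0, 0.504, 0.82, 0.72, 0.36 → Σ = 2.404
T = 2.404 / 1.244 = 1.932476… → 1.93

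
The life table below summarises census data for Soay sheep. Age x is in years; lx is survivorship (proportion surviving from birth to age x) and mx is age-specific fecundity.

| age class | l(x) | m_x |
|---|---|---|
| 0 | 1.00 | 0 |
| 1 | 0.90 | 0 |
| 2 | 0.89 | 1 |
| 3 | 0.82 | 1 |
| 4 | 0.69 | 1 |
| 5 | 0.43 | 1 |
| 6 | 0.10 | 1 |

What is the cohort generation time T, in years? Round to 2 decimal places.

3.33

lx·mx: 0, 0, 0.89, 0.82, 0.69, 0.43, 0.1 → R0 = 2.93
x·lx·mx: 0, 0, 1.78, 2.46, 2.76, 2.15, 0.6 → Σ = 9.75
T = 9.75 / 2.93 = 3.327645… → 3.33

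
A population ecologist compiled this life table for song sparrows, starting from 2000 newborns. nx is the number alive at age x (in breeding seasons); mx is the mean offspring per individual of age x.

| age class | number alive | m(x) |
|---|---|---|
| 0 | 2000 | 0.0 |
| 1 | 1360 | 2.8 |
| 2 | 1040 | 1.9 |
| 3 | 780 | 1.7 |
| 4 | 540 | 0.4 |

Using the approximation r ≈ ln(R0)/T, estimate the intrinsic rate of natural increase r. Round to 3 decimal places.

0.755

lx = nx/n0 = nx/2000: 1, 0.68, 0.52, 0.39, 0.27
R0 = Σ lx·mx = 0 + 1.904 + 0.988 + 0.663 + 0.108 = 3.663
Σ x·lx·mx = 6.301; T = 6.301/3.663 = 1.72017…
r ≈ ln(R0)/T = ln(3.663)/1.72017… = 0.75474… → 0.755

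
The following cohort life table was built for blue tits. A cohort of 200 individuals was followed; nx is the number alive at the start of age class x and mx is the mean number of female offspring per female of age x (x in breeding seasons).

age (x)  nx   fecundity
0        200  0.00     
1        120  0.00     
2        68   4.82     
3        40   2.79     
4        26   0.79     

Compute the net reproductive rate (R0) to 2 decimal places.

lx = nx/n0 = nx/200: 1, 0.6, 0.34, 0.2, 0.13
lx·mx by age: 0, 0, 1.6388, 0.558, 0.1027
R0 = Σ lx·mx = 2.2995 → 2.30

2.30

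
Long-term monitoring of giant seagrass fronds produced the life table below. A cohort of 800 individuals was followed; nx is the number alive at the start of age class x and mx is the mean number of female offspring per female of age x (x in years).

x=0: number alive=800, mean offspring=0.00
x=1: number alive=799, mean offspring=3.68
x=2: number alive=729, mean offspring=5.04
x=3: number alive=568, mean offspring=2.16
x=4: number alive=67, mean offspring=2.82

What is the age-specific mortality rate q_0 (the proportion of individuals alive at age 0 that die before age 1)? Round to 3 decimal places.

lx = nx/n0 = nx/800: 1, 0.99875, 0.91125, 0.71, 0.08375
q_0 = (l_0 − l_1) / l_0 = (1 − 0.99875) / 1
     = 0.00125 / 1 = 0.00125 → 0.001

0.001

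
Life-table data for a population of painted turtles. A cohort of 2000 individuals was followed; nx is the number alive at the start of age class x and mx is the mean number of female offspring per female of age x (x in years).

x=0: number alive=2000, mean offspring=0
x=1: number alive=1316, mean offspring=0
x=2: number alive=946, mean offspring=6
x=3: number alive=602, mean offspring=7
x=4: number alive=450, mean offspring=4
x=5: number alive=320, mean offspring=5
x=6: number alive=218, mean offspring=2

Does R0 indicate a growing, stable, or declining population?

lx = nx/n0 = nx/2000: 1, 0.658, 0.473, 0.301, 0.225, 0.16, 0.109
R0 = Σ lx·mx = 0 + 0 + 2.838 + 2.107 + 0.9 + 0.8 + 0.218 = 6.863
R0 > 1, so the population is growing.

growing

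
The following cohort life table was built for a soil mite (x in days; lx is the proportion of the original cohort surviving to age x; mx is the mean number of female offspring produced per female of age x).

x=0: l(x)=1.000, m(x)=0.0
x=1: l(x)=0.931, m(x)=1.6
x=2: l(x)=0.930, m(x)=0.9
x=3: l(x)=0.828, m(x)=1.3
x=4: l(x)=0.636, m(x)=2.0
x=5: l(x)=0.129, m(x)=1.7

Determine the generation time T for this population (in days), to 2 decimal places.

lx·mx: 0, 1.4896, 0.837, 1.0764, 1.272, 0.2193 → R0 = 4.8943
x·lx·mx: 0, 1.4896, 1.674, 3.2292, 5.088, 1.0965 → Σ = 12.5773
T = 12.5773 / 4.8943 = 2.569785… → 2.57

2.57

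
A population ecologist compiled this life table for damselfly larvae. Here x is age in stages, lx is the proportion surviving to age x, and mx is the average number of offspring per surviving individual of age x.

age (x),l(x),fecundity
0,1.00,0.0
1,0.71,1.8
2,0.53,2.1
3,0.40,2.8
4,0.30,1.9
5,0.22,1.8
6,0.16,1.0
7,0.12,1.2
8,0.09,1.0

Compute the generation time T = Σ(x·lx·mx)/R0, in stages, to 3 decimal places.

lx·mx: 0, 1.278, 1.113, 1.12, 0.57, 0.396, 0.16, 0.144, 0.09 → R0 = 4.871
x·lx·mx: 0, 1.278, 2.226, 3.36, 2.28, 1.98, 0.96, 1.008, 0.72 → Σ = 13.812
T = 13.812 / 4.871 = 2.835557… → 2.836

2.836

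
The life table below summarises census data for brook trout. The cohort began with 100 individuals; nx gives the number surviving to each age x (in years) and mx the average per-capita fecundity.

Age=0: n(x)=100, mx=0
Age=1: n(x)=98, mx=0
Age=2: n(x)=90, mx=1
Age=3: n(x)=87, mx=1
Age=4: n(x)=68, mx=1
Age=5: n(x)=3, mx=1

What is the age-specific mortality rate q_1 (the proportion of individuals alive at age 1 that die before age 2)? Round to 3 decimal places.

lx = nx/n0 = nx/100: 1, 0.98, 0.9, 0.87, 0.68, 0.03
q_1 = (l_1 − l_2) / l_1 = (0.98 − 0.9) / 0.98
     = 0.08 / 0.98 = 0.081633… → 0.082

0.082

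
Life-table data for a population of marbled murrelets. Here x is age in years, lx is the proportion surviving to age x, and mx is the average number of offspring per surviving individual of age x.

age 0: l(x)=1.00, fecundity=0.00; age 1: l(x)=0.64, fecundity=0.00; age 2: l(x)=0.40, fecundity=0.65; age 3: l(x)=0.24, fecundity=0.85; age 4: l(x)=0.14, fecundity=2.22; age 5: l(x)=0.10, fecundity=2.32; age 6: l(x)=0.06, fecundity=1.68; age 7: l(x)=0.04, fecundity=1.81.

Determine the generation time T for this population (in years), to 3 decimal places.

3.938

lx·mx: 0, 0, 0.26, 0.204, 0.3108, 0.232, 0.1008, 0.0724 → R0 = 1.18
x·lx·mx: 0, 0, 0.52, 0.612, 1.2432, 1.16, 0.6048, 0.5068 → Σ = 4.6468
T = 4.6468 / 1.18 = 3.937966… → 3.938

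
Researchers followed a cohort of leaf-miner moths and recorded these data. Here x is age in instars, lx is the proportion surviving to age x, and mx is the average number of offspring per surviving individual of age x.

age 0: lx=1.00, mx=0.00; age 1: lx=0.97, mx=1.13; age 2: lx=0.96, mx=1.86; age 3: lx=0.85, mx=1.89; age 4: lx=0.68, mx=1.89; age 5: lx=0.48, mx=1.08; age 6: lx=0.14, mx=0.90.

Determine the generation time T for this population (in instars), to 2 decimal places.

lx·mx: 0, 1.0961, 1.7856, 1.6065, 1.2852, 0.5184, 0.126 → R0 = 6.4178
x·lx·mx: 0, 1.0961, 3.5712, 4.8195, 5.1408, 2.592, 0.756 → Σ = 17.9756
T = 17.9756 / 6.4178 = 2.800898… → 2.80

2.80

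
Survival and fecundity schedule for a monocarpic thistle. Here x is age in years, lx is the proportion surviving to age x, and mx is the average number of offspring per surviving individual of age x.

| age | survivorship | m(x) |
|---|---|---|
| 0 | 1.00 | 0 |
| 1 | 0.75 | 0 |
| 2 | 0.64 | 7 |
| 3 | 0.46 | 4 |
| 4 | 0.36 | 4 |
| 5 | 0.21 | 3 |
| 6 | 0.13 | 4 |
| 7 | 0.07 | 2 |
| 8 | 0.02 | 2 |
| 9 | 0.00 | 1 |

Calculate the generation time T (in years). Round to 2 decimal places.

lx·mx: 0, 0, 4.48, 1.84, 1.44, 0.63, 0.52, 0.14, 0.04, 0 → R0 = 9.09
x·lx·mx: 0, 0, 8.96, 5.52, 5.76, 3.15, 3.12, 0.98, 0.32, 0 → Σ = 27.81
T = 27.81 / 9.09 = 3.059406… → 3.06

3.06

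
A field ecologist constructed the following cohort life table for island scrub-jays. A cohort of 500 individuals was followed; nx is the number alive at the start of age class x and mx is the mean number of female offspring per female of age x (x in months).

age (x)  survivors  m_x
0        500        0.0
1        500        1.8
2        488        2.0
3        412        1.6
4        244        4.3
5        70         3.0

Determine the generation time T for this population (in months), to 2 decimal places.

lx = nx/n0 = nx/500: 1, 1, 0.976, 0.824, 0.488, 0.14
lx·mx: 0, 1.8, 1.952, 1.3184, 2.0984, 0.42 → R0 = 7.5888
x·lx·mx: 0, 1.8, 3.904, 3.9552, 8.3936, 2.1 → Σ = 20.1528
T = 20.1528 / 7.5888 = 2.655598… → 2.66

2.66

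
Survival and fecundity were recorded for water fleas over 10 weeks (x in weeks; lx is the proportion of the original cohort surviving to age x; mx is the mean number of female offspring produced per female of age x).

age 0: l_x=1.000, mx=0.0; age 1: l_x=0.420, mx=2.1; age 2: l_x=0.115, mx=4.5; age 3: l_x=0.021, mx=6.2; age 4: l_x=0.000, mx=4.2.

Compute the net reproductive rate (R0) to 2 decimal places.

lx·mx by age: 0, 0.882, 0.5175, 0.1302, 0
R0 = Σ lx·mx = 1.5297 → 1.53

1.53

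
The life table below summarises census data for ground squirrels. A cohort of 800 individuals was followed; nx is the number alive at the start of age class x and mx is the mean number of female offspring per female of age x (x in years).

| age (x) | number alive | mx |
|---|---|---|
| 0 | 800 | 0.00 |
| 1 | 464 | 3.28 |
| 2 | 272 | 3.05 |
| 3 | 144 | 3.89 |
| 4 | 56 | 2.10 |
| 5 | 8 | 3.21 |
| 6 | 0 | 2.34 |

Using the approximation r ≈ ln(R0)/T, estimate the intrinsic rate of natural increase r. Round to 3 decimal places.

0.750

lx = nx/n0 = nx/800: 1, 0.58, 0.34, 0.18, 0.07, 0.01, 0
R0 = Σ lx·mx = 0 + 1.9024 + 1.037 + 0.7002 + 0.147 + 0.0321 + 0 = 3.8187
Σ x·lx·mx = 6.8255; T = 6.8255/3.8187 = 1.78739…
r ≈ ln(R0)/T = ln(3.8187)/1.78739… = 0.74965… → 0.750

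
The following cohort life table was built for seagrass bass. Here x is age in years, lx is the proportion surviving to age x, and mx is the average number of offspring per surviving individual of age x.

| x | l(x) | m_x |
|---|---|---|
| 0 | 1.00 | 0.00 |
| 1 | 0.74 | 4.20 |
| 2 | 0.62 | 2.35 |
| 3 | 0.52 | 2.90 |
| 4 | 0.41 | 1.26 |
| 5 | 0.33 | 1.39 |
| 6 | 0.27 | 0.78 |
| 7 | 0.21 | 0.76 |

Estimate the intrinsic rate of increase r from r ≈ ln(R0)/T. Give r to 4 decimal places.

R0 = Σ lx·mx = 0 + 3.108 + 1.457 + 1.508 + 0.5166 + 0.4587 + 0.2106 + 0.1596 = 7.4185
Σ x·lx·mx = 17.2867; T = 17.2867/7.4185 = 2.33022…
r ≈ ln(R0)/T = ln(7.4185)/2.33022… = 0.859997… → 0.8600

0.8600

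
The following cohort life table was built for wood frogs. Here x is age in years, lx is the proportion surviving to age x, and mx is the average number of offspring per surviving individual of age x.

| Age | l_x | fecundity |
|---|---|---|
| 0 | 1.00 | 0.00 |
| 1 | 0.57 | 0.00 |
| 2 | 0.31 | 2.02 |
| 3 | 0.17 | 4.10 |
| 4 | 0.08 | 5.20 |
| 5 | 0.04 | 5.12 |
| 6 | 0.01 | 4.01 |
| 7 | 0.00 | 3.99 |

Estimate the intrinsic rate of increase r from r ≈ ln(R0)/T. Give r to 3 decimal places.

R0 = Σ lx·mx = 0 + 0 + 0.6262 + 0.697 + 0.416 + 0.2048 + 0.0401 + 0 = 1.9841
Σ x·lx·mx = 6.272; T = 6.272/1.9841 = 3.16113…
r ≈ ln(R0)/T = ln(1.9841)/3.16113… = 0.21675… → 0.217

0.217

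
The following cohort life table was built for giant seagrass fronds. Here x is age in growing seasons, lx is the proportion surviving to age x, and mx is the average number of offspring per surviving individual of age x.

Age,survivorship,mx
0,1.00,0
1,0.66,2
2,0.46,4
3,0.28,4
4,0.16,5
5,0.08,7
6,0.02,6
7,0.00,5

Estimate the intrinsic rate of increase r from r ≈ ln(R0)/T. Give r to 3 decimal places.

0.669

R0 = Σ lx·mx = 0 + 1.32 + 1.84 + 1.12 + 0.8 + 0.56 + 0.12 + 0 = 5.76
Σ x·lx·mx = 15.08; T = 15.08/5.76 = 2.61806…
r ≈ ln(R0)/T = ln(5.76)/2.61806… = 0.66879… → 0.669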